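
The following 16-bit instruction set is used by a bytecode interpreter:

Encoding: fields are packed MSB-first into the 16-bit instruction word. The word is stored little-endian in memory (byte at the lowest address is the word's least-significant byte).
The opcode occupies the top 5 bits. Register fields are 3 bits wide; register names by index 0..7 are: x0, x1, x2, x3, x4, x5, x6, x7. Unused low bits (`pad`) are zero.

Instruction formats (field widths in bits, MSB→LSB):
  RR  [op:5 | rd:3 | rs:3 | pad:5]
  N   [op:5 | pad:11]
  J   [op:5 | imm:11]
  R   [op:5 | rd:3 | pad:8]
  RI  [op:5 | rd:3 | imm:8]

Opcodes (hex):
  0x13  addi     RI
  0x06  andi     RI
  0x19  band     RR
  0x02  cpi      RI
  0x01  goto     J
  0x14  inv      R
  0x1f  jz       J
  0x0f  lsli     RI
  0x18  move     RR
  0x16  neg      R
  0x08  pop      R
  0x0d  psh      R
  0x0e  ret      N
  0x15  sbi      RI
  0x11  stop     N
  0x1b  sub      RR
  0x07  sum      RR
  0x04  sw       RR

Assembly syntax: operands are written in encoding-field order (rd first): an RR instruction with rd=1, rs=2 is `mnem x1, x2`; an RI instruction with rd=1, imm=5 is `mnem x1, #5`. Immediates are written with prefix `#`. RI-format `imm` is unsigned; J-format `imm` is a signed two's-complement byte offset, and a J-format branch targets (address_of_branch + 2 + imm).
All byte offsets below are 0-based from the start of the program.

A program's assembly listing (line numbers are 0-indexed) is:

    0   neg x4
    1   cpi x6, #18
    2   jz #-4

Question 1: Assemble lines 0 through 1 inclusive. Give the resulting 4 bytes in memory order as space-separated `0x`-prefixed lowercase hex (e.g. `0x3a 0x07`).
0x00 0xb4 0x12 0x16

L0: neg op=0x16:5|rd=4:3|pad=0:8 ⇒ 0xb400 ⇒ little 00 b4
L1: cpi op=0x2:5|rd=6:3|imm=18:8 ⇒ 0x1612 ⇒ little 12 16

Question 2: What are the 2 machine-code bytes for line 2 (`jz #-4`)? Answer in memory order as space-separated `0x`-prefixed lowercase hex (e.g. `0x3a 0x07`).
0xfc 0xff

L2: jz op=0x1f:5|imm=-4:11 ⇒ 0xfffc ⇒ little fc ff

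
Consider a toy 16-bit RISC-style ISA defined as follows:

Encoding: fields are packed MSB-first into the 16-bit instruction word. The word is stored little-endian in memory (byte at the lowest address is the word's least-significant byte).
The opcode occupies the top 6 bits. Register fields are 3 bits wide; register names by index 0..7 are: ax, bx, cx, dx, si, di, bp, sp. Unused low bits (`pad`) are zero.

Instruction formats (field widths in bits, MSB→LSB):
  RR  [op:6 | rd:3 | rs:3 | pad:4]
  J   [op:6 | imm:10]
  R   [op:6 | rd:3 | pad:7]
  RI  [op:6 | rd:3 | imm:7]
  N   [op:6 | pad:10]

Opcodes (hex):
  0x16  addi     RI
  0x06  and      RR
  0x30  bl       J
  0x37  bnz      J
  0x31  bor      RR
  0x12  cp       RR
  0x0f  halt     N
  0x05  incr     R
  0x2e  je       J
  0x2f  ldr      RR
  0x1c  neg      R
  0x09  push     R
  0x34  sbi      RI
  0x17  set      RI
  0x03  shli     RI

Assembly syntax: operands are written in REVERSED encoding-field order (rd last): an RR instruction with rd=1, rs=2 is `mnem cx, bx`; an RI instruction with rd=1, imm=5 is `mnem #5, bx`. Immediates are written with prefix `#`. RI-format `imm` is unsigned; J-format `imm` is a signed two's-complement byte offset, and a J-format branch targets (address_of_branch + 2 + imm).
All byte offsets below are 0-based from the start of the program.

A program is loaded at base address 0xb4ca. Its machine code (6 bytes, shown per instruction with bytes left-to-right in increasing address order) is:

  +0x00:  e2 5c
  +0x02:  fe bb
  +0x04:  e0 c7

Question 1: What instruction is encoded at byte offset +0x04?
bor bp, sp

@+04  little-endian(e0 c7) = 0xc7e0
  op=0xc7e0>>10=0x31 ⇒ bor (RR)
  rd@[9:7]=0x7 ⇒ sp
  rs@[6:4]=0x6 ⇒ bp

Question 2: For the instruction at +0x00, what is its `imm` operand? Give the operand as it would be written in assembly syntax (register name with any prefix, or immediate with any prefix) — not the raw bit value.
+0x00: e2 5c ⇒ word 0x5ce2 (little)
  opcode bits[15:10]=0x17: set/RI
  rd@[9:7]=0x1 ⇒ bx
  imm@[6:0]=0x62 ⇒ #98

#98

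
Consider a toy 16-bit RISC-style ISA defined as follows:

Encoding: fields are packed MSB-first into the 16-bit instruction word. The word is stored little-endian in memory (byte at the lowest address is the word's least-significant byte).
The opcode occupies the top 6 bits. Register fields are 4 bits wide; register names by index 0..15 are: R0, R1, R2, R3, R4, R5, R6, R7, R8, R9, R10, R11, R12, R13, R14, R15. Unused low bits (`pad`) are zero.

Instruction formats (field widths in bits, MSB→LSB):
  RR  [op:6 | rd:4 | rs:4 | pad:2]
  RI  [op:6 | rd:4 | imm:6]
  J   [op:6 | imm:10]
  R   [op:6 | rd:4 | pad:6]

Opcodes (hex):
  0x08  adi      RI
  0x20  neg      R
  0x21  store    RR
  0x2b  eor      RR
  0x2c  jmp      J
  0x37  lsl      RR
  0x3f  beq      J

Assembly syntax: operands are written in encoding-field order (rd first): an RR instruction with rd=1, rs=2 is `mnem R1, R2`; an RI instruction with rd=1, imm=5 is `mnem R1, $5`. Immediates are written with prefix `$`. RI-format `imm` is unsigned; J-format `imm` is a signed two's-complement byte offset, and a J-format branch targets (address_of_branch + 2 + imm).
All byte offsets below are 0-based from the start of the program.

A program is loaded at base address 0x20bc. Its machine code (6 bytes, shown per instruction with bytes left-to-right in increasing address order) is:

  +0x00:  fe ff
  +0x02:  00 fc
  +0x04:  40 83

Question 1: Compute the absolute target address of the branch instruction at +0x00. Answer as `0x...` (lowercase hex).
0x20bc

+0x00: fe ff ⇒ word 0xfffe (little)
  op=0xfffe>>10=0x3f ⇒ beq (J)
  [9:0] imm=1022 (s10→-2) = $-2
  target = base 0x20bc + off 0x00 + 2 + imm -2 = 0x20bc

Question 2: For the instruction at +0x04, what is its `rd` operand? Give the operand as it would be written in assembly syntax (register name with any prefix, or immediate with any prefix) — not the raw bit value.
R13

@+04  little-endian(40 83) = 0x8340
  opcode bits[15:10]=0x20: neg/R
  [9:6] rd=13 = R13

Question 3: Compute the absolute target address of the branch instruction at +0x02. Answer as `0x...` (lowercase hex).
off 0x02: read 00 fc as little → 0xfc00
  op=0xfc00>>10=0x3f ⇒ beq (J)
  [9:0] imm=0 = $0
  target = base 0x20bc + off 0x02 + 2 + imm 0 = 0x20c0

0x20c0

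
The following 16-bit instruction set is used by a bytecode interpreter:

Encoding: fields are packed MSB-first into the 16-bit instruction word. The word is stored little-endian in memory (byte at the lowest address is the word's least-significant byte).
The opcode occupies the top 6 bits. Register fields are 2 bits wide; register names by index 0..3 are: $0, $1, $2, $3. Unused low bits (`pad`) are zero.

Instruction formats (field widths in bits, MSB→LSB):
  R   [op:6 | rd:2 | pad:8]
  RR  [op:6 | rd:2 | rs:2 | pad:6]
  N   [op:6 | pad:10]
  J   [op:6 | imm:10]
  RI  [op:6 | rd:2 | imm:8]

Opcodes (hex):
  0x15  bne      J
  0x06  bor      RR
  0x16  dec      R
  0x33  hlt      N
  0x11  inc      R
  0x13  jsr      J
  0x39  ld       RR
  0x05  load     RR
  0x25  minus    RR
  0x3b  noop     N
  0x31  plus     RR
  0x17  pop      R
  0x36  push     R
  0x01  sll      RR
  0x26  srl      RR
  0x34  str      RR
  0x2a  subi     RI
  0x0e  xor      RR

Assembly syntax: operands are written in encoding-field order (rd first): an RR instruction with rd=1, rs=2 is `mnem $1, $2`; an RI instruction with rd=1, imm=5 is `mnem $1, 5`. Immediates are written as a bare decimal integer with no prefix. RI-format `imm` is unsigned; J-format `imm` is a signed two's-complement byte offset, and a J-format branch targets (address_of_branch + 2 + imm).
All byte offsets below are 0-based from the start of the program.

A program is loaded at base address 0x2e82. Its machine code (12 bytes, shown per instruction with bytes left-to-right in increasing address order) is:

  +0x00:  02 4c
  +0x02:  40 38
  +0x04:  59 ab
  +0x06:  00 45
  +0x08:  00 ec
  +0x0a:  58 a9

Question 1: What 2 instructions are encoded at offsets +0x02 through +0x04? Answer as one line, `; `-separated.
+0x02: 40 38 ⇒ word 0x3840 (little)
  op=0x3840>>10=0xe ⇒ xor (RR)
  rd@[9:8]=0x0 ⇒ $0
  rs@[7:6]=0x1 ⇒ $1
+0x04: 59 ab ⇒ word 0xab59 (little)
  op=0xab59>>10=0x2a ⇒ subi (RI)
  rd@[9:8]=0x3 ⇒ $3
  imm@[7:0]=0x59 ⇒ 89

xor $0, $1; subi $3, 89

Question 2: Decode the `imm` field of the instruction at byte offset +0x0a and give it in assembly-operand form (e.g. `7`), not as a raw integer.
off 0x0a: read 58 a9 as little → 0xa958
  opcode bits[15:10]=0x2a: subi/RI
  rd@[9:8]=0x1 ⇒ $1
  imm@[7:0]=0x58 ⇒ 88

88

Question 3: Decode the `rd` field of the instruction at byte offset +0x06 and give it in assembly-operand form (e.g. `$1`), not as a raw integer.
$1

off 0x06: read 00 45 as little → 0x4500
  top 6b → 0x11 → inc [R]
  rd: (w>>8)&0x3=0x1 → $1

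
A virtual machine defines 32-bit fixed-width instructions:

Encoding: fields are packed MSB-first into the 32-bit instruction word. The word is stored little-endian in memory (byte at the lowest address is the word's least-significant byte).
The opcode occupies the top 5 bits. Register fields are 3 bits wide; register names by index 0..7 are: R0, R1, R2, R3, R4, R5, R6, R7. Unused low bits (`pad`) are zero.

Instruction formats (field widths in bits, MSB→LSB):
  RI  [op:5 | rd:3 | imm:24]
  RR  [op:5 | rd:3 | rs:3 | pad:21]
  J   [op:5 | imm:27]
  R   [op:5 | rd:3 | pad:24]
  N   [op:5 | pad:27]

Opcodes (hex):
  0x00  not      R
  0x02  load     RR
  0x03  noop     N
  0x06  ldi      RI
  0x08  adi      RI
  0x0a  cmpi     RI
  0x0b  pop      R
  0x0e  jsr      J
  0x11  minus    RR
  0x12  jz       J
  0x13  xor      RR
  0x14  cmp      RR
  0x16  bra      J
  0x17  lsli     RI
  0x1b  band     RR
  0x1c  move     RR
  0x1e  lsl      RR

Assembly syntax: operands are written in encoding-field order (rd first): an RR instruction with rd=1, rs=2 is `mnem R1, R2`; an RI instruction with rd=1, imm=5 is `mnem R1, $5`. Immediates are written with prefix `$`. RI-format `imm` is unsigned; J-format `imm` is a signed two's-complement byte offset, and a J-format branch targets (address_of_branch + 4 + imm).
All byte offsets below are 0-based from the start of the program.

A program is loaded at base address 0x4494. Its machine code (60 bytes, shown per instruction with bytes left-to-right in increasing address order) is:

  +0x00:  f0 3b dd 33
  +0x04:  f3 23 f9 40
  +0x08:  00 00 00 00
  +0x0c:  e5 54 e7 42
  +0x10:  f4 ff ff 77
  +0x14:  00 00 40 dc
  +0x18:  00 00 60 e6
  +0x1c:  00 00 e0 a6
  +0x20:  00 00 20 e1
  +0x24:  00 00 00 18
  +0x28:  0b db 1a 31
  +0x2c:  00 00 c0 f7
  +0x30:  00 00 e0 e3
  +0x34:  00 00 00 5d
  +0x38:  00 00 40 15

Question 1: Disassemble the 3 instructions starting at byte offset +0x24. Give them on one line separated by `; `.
noop; ldi R1, $1760011; lsl R7, R6

[24] 00 00 00 18 → 0x18000000
  top 5b → 0x3 → noop [N]
[28] 0b db 1a 31 → 0x311adb0b
  top 5b → 0x6 → ldi [RI]
  rd@[26:24]=0x1 ⇒ R1
  imm@[23:0]=0x1adb0b ⇒ $1760011
[2c] 00 00 c0 f7 → 0xf7c00000
  top 5b → 0x1e → lsl [RR]
  rd@[26:24]=0x7 ⇒ R7
  rs@[23:21]=0x6 ⇒ R6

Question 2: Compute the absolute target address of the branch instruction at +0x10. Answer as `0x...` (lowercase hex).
0x449c

+0x10: f4 ff ff 77 ⇒ word 0x77fffff4 (little)
  opcode bits[31:27]=0xe: jsr/J
  [26:0] imm=134217716 (s27→-12) = $-12
  target = base 0x4494 + off 0x10 + 4 + imm -12 = 0x449c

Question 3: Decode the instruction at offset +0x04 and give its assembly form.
adi R0, $16327667

off 0x04: read f3 23 f9 40 as little → 0x40f923f3
  opcode bits[31:27]=0x8: adi/RI
  [26:24] rd=0 = R0
  [23:0] imm=16327667 = $16327667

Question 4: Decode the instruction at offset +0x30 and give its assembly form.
off 0x30: read 00 00 e0 e3 as little → 0xe3e00000
  op=0xe3e00000>>27=0x1c ⇒ move (RR)
  rd@[26:24]=0x3 ⇒ R3
  rs@[23:21]=0x7 ⇒ R7

move R3, R7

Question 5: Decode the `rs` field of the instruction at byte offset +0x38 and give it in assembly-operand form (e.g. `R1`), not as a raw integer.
R2

+0x38: 00 00 40 15 ⇒ word 0x15400000 (little)
  op=0x15400000>>27=0x2 ⇒ load (RR)
  [26:24] rd=5 = R5
  [23:21] rs=2 = R2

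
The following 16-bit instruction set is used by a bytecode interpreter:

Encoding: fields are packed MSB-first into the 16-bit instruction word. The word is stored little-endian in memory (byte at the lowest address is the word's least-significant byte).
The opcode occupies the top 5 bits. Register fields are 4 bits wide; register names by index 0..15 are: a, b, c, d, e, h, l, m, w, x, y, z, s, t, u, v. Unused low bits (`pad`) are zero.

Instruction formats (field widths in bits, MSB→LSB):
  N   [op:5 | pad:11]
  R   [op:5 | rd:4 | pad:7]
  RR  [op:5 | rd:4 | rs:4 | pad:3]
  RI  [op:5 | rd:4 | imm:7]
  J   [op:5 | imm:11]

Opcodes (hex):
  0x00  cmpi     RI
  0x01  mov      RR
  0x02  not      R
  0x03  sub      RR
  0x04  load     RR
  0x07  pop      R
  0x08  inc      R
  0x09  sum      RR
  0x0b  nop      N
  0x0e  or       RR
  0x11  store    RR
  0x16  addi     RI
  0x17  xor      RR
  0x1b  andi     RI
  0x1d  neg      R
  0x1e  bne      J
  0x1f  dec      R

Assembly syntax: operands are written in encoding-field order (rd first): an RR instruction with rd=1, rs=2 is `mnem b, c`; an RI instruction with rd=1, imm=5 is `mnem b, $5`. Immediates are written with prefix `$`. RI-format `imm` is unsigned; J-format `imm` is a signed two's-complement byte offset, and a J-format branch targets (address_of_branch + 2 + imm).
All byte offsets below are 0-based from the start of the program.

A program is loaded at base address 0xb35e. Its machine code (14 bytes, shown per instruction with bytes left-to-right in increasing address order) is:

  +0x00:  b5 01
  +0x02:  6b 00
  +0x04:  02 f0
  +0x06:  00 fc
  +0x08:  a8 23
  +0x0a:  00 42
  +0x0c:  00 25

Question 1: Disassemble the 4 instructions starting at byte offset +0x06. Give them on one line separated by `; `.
dec w; load m, h; inc e; load y, a

[06] 00 fc → 0xfc00
  op=0xfc00>>11=0x1f ⇒ dec (R)
  rd@[10:7]=0x8 ⇒ w
[08] a8 23 → 0x23a8
  op=0x23a8>>11=0x4 ⇒ load (RR)
  rd@[10:7]=0x7 ⇒ m
  rs@[6:3]=0x5 ⇒ h
[0a] 00 42 → 0x4200
  op=0x4200>>11=0x8 ⇒ inc (R)
  rd@[10:7]=0x4 ⇒ e
[0c] 00 25 → 0x2500
  op=0x2500>>11=0x4 ⇒ load (RR)
  rd@[10:7]=0xa ⇒ y
  rs@[6:3]=0x0 ⇒ a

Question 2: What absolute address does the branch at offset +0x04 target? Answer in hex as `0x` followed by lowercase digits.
0xb366

@+04  little-endian(02 f0) = 0xf002
  op=0xf002>>11=0x1e ⇒ bne (J)
  [10:0] imm=2 = $2
  target = base 0xb35e + off 0x04 + 2 + imm 2 = 0xb366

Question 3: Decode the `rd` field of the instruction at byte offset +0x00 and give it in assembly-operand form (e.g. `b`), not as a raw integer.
d

@+00  little-endian(b5 01) = 0x01b5
  opcode bits[15:11]=0x0: cmpi/RI
  rd: (w>>7)&0xf=0x3 → d
  imm: (w>>0)&0x7f=0x35 → $53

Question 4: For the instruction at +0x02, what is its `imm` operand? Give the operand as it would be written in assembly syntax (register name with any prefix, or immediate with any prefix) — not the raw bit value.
[02] 6b 00 → 0x006b
  top 5b → 0x0 → cmpi [RI]
  rd: (w>>7)&0xf=0x0 → a
  imm: (w>>0)&0x7f=0x6b → $107

$107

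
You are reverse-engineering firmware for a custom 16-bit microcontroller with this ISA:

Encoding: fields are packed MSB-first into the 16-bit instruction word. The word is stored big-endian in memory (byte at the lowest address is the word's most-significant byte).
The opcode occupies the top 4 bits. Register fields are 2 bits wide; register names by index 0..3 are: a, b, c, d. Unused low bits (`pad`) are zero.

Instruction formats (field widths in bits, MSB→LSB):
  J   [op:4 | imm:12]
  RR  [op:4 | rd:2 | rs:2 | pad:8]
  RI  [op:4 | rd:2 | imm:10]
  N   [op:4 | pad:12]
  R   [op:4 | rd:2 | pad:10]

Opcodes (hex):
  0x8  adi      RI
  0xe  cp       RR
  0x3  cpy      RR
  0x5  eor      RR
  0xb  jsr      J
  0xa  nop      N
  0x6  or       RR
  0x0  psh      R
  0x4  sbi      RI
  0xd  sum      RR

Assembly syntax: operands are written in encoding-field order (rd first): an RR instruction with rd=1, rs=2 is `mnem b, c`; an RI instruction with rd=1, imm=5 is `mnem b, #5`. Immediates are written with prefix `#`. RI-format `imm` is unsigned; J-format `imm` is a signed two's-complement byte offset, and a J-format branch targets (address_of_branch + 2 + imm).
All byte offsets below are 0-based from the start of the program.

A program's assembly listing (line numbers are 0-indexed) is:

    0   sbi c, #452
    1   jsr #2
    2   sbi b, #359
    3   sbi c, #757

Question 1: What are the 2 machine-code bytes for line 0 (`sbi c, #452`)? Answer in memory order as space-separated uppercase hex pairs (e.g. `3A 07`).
49 C4

line 0 (sbi): pack op=0x4:4|rd=2:2|imm=452:10 = 0x49c4; big→ 49 c4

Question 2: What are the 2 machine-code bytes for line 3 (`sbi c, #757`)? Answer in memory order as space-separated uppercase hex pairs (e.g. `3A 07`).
4A F5

3. sbi fields op=0x4:4|rd=2:2|imm=757:10 → word 4af5h → 4a f5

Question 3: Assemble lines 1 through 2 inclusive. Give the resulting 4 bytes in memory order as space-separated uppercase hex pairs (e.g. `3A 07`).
1. jsr fields op=0xb:4|imm=2:12 → word b002h → b0 02
2. sbi fields op=0x4:4|rd=1:2|imm=359:10 → word 4567h → 45 67

B0 02 45 67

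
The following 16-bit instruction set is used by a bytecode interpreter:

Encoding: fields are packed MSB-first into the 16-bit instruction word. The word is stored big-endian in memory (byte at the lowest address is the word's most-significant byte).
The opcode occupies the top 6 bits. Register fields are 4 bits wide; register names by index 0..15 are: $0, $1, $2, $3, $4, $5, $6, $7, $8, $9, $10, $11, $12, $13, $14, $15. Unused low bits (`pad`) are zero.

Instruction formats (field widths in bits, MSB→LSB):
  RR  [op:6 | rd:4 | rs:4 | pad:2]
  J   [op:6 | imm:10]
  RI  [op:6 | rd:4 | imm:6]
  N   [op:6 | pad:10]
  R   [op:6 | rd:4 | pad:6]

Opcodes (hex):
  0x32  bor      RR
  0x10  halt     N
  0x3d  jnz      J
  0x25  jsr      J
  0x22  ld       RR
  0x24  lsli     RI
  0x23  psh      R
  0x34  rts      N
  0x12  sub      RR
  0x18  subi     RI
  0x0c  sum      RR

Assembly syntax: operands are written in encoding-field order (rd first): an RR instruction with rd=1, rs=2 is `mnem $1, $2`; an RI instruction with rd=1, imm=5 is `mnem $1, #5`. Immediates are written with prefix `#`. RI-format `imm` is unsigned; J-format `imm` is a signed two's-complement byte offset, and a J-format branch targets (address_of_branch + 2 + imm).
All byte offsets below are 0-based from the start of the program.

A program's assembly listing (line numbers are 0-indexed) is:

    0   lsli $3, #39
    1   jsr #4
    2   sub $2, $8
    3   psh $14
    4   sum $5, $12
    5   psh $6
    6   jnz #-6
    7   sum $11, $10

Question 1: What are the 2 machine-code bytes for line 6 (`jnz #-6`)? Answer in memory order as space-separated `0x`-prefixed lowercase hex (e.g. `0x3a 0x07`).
0xf7 0xfa

L6: jnz op=0x3d:6|imm=-6:10 ⇒ 0xf7fa ⇒ big f7 fa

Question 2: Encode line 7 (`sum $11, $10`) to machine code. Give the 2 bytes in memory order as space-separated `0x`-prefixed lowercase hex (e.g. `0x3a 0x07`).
7. sum fields op=0xc:6|rd=11:4|rs=10:4|pad=0:2 → word 32e8h → 32 e8

0x32 0xe8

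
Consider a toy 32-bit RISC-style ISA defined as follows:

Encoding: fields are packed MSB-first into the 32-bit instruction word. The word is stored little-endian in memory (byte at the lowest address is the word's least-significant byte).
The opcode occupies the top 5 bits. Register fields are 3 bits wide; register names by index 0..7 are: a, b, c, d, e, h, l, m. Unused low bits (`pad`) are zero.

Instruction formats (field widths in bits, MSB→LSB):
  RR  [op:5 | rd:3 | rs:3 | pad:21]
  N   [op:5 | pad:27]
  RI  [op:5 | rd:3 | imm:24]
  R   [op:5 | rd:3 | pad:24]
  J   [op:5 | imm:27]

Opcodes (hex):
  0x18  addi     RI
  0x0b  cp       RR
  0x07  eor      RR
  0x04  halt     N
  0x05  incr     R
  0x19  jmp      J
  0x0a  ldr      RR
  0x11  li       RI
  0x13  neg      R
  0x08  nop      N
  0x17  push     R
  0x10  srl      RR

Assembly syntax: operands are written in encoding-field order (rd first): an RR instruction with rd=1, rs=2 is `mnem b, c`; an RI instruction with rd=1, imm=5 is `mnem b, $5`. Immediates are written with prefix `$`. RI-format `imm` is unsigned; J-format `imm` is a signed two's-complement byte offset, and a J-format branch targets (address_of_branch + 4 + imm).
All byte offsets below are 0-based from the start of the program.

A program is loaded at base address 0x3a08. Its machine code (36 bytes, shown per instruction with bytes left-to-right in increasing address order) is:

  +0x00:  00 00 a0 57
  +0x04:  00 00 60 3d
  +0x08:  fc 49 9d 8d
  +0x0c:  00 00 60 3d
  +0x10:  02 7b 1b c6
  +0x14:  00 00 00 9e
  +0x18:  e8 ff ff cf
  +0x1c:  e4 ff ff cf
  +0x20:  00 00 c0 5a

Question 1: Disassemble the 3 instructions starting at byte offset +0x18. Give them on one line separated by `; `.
jmp $-24; jmp $-28; cp c, l

@+18  little-endian(e8 ff ff cf) = 0xcfffffe8
  top 5b → 0x19 → jmp [J]
  imm: (w>>0)&0x7ffffff=0x7ffffe8 (s27→-24) → $-24
@+1c  little-endian(e4 ff ff cf) = 0xcfffffe4
  top 5b → 0x19 → jmp [J]
  imm: (w>>0)&0x7ffffff=0x7ffffe4 (s27→-28) → $-28
@+20  little-endian(00 00 c0 5a) = 0x5ac00000
  top 5b → 0xb → cp [RR]
  rd: (w>>24)&0x7=0x2 → c
  rs: (w>>21)&0x7=0x6 → l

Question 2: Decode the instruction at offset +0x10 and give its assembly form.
addi l, $1800962

[10] 02 7b 1b c6 → 0xc61b7b02
  op=0xc61b7b02>>27=0x18 ⇒ addi (RI)
  [26:24] rd=6 = l
  [23:0] imm=1800962 = $1800962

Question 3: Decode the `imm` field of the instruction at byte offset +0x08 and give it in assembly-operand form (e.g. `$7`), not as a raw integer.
+0x08: fc 49 9d 8d ⇒ word 0x8d9d49fc (little)
  top 5b → 0x11 → li [RI]
  rd@[26:24]=0x5 ⇒ h
  imm@[23:0]=0x9d49fc ⇒ $10308092

$10308092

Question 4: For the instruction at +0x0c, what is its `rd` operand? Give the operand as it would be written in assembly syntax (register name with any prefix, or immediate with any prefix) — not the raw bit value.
h

off 0x0c: read 00 00 60 3d as little → 0x3d600000
  top 5b → 0x7 → eor [RR]
  rd@[26:24]=0x5 ⇒ h
  rs@[23:21]=0x3 ⇒ d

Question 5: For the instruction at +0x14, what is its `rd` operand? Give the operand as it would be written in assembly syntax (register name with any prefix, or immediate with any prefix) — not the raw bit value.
+0x14: 00 00 00 9e ⇒ word 0x9e000000 (little)
  op=0x9e000000>>27=0x13 ⇒ neg (R)
  rd: (w>>24)&0x7=0x6 → l

l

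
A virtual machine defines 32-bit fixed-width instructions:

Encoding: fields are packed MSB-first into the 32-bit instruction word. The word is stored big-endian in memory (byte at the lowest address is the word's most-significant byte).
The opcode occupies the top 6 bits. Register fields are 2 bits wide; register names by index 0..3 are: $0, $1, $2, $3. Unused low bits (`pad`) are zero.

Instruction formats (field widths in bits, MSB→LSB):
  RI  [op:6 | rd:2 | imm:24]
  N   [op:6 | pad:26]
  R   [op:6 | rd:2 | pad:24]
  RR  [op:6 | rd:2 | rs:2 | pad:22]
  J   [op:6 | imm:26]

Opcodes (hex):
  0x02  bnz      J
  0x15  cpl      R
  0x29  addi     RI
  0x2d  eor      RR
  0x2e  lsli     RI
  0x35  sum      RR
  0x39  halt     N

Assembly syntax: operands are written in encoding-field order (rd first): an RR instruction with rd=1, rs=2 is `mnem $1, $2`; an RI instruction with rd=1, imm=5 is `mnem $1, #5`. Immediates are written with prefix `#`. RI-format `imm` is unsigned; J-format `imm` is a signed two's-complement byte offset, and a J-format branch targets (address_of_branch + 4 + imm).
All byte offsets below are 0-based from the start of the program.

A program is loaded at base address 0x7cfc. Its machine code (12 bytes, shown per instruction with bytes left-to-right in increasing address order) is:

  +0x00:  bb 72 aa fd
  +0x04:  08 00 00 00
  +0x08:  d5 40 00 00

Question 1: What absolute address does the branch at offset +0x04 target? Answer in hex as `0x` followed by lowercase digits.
@+04  big-endian(08 00 00 00) = 0x08000000
  opcode bits[31:26]=0x2: bnz/J
  imm: (w>>0)&0x3ffffff=0x0 → #0
  target = base 0x7cfc + off 0x04 + 4 + imm 0 = 0x7d04

0x7d04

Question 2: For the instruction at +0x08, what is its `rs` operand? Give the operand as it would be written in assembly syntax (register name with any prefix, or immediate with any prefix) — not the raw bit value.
$1

@+08  big-endian(d5 40 00 00) = 0xd5400000
  opcode bits[31:26]=0x35: sum/RR
  rd@[25:24]=0x1 ⇒ $1
  rs@[23:22]=0x1 ⇒ $1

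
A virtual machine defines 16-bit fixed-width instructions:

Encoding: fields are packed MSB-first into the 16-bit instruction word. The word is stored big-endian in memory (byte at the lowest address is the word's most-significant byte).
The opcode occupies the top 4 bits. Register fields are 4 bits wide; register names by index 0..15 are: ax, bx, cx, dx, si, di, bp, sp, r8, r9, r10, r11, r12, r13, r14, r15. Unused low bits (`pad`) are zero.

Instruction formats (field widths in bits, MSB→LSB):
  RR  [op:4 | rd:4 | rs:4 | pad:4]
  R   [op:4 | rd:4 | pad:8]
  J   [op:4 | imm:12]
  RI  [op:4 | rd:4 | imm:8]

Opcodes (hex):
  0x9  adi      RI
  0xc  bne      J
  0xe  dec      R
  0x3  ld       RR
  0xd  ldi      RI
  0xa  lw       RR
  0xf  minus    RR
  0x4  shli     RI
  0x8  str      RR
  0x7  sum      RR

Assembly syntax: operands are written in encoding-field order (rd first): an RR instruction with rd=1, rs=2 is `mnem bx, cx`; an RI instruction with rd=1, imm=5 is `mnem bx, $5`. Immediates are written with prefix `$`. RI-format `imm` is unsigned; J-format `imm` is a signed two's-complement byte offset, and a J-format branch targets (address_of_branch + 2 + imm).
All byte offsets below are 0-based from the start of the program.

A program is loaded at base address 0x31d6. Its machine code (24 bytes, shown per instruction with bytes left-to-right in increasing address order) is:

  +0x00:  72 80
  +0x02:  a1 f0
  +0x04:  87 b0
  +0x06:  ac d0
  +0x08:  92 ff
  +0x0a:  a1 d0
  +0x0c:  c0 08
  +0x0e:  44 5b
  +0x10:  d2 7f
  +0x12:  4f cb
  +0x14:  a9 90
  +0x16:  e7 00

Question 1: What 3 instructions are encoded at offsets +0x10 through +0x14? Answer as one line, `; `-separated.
ldi cx, $127; shli r15, $203; lw r9, r9

@+10  big-endian(d2 7f) = 0xd27f
  opcode bits[15:12]=0xd: ldi/RI
  rd@[11:8]=0x2 ⇒ cx
  imm@[7:0]=0x7f ⇒ $127
@+12  big-endian(4f cb) = 0x4fcb
  opcode bits[15:12]=0x4: shli/RI
  rd@[11:8]=0xf ⇒ r15
  imm@[7:0]=0xcb ⇒ $203
@+14  big-endian(a9 90) = 0xa990
  opcode bits[15:12]=0xa: lw/RR
  rd@[11:8]=0x9 ⇒ r9
  rs@[7:4]=0x9 ⇒ r9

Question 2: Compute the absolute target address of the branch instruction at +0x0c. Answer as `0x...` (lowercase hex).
0x31ec

off 0x0c: read c0 08 as big → 0xc008
  top 4b → 0xc → bne [J]
  imm: (w>>0)&0xfff=0x8 → $8
  target = base 0x31d6 + off 0x0c + 2 + imm 8 = 0x31ec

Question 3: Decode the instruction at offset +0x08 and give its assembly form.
adi cx, $255

@+08  big-endian(92 ff) = 0x92ff
  op=0x92ff>>12=0x9 ⇒ adi (RI)
  rd@[11:8]=0x2 ⇒ cx
  imm@[7:0]=0xff ⇒ $255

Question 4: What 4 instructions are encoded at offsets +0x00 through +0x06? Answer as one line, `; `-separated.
[00] 72 80 → 0x7280
  top 4b → 0x7 → sum [RR]
  rd@[11:8]=0x2 ⇒ cx
  rs@[7:4]=0x8 ⇒ r8
[02] a1 f0 → 0xa1f0
  top 4b → 0xa → lw [RR]
  rd@[11:8]=0x1 ⇒ bx
  rs@[7:4]=0xf ⇒ r15
[04] 87 b0 → 0x87b0
  top 4b → 0x8 → str [RR]
  rd@[11:8]=0x7 ⇒ sp
  rs@[7:4]=0xb ⇒ r11
[06] ac d0 → 0xacd0
  top 4b → 0xa → lw [RR]
  rd@[11:8]=0xc ⇒ r12
  rs@[7:4]=0xd ⇒ r13

sum cx, r8; lw bx, r15; str sp, r11; lw r12, r13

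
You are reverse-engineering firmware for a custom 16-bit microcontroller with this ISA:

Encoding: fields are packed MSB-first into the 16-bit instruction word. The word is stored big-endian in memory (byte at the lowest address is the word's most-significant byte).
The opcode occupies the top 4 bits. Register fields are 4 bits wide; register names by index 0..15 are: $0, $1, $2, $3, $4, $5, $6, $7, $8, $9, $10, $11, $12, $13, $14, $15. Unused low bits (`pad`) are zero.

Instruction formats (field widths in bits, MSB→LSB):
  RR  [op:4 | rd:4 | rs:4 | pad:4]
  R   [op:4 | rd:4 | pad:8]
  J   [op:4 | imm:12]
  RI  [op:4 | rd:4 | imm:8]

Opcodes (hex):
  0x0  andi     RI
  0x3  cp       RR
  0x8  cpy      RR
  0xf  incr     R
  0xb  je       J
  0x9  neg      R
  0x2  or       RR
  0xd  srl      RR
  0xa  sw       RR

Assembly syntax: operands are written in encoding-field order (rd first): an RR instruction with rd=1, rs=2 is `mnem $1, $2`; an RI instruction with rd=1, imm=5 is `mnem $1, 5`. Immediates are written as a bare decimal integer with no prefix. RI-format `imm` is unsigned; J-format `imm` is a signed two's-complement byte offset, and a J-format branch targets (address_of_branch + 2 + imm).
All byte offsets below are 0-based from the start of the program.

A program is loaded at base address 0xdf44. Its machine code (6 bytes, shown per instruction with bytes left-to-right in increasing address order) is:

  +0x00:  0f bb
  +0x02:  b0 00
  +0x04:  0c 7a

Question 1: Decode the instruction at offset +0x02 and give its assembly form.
je 0

[02] b0 00 → 0xb000
  op=0xb000>>12=0xb ⇒ je (J)
  imm@[11:0]=0x0 ⇒ 0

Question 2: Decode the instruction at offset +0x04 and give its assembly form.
[04] 0c 7a → 0x0c7a
  opcode bits[15:12]=0x0: andi/RI
  [11:8] rd=12 = $12
  [7:0] imm=122 = 122

andi $12, 122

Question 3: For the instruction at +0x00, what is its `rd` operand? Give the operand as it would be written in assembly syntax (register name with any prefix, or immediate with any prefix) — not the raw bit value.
@+00  big-endian(0f bb) = 0x0fbb
  top 4b → 0x0 → andi [RI]
  rd: (w>>8)&0xf=0xf → $15
  imm: (w>>0)&0xff=0xbb → 187

$15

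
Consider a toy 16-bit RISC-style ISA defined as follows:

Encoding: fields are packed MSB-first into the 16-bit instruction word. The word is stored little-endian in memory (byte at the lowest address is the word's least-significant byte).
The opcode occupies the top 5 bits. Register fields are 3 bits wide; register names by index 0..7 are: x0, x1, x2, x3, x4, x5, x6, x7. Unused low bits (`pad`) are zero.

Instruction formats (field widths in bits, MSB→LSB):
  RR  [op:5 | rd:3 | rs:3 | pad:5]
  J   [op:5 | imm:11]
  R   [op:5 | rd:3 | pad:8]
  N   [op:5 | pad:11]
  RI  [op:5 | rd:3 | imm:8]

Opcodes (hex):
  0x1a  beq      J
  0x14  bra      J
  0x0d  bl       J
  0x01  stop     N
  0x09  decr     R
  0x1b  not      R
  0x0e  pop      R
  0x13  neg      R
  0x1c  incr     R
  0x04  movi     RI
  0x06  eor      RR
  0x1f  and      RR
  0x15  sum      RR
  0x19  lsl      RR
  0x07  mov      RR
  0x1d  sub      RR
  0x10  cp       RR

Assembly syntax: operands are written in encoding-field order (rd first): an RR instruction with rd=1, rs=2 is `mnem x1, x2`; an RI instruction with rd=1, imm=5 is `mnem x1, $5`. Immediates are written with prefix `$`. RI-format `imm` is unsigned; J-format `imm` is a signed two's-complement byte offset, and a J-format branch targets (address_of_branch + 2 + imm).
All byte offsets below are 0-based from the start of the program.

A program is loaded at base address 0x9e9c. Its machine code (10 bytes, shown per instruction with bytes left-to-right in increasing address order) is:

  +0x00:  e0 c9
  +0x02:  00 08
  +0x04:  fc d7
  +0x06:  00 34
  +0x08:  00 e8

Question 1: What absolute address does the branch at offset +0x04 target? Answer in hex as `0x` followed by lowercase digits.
[04] fc d7 → 0xd7fc
  top 5b → 0x1a → beq [J]
  [10:0] imm=2044 (s11→-4) = $-4
  target = base 0x9e9c + off 0x04 + 2 + imm -4 = 0x9e9e

0x9e9e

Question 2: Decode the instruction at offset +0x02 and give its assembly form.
stop

+0x02: 00 08 ⇒ word 0x0800 (little)
  top 5b → 0x1 → stop [N]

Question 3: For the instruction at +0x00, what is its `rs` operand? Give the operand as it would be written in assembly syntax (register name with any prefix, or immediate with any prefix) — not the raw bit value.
x7

+0x00: e0 c9 ⇒ word 0xc9e0 (little)
  op=0xc9e0>>11=0x19 ⇒ lsl (RR)
  rd: (w>>8)&0x7=0x1 → x1
  rs: (w>>5)&0x7=0x7 → x7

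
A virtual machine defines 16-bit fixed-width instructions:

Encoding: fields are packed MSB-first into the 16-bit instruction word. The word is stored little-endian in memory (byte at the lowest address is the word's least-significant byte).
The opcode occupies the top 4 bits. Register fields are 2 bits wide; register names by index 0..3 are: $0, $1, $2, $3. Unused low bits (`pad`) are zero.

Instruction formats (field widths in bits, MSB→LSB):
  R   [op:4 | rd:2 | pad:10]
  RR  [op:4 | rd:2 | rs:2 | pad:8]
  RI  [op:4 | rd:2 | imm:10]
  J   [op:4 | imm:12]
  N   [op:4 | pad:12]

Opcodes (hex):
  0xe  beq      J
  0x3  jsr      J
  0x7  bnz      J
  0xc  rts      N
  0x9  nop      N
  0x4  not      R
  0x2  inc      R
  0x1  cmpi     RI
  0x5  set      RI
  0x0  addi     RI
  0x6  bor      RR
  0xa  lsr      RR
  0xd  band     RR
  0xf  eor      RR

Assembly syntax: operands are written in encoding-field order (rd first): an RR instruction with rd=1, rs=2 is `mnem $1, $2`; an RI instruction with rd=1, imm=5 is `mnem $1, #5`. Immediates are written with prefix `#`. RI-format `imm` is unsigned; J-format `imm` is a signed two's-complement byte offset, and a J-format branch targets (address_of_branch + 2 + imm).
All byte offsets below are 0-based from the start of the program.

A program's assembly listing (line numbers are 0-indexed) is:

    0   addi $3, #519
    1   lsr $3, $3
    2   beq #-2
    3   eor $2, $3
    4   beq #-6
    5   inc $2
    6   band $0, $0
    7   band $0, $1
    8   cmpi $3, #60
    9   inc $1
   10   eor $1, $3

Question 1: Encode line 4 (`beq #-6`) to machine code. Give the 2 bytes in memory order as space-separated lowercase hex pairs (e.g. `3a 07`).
L4: beq op=0xe:4|imm=-6:12 ⇒ 0xeffa ⇒ little fa ef

fa ef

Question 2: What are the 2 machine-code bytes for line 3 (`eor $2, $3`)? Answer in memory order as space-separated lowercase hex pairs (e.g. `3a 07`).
00 fb

L3: eor op=0xf:4|rd=2:2|rs=3:2|pad=0:8 ⇒ 0xfb00 ⇒ little 00 fb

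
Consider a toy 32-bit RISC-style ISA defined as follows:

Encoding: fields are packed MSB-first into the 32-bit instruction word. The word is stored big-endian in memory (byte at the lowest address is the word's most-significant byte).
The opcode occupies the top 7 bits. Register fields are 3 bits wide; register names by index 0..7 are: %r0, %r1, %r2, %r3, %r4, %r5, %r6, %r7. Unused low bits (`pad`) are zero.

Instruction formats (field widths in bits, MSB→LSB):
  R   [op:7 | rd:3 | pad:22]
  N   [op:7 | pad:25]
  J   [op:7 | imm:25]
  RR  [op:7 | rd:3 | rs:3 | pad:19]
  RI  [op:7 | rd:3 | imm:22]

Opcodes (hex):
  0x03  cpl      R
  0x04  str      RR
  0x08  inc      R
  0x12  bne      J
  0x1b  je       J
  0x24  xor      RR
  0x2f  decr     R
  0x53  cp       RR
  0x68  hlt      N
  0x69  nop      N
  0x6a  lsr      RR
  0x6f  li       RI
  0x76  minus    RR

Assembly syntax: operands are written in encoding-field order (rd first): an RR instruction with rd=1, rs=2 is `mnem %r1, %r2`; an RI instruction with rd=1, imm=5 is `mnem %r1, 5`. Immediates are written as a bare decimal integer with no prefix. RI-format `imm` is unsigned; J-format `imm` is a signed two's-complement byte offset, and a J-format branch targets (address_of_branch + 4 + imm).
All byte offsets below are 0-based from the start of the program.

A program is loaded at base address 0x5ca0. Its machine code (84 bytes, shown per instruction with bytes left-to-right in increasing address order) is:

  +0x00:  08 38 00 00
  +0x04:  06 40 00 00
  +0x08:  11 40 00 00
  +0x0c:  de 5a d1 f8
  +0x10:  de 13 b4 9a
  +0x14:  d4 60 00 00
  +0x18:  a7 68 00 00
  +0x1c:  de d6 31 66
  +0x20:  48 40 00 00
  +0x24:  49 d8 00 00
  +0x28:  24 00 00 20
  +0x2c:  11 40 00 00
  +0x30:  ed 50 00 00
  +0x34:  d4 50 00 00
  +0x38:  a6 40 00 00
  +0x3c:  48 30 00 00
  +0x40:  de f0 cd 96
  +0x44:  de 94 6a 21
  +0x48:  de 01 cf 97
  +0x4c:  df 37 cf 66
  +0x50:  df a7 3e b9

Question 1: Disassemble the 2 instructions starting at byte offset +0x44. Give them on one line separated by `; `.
[44] de 94 6a 21 → 0xde946a21
  opcode bits[31:25]=0x6f: li/RI
  rd: (w>>22)&0x7=0x2 → %r2
  imm: (w>>0)&0x3fffff=0x146a21 → 1337889
[48] de 01 cf 97 → 0xde01cf97
  opcode bits[31:25]=0x6f: li/RI
  rd: (w>>22)&0x7=0x0 → %r0
  imm: (w>>0)&0x3fffff=0x1cf97 → 118679

li %r2, 1337889; li %r0, 118679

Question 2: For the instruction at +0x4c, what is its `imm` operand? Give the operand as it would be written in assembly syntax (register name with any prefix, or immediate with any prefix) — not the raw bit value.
3657574

@+4c  big-endian(df 37 cf 66) = 0xdf37cf66
  op=0xdf37cf66>>25=0x6f ⇒ li (RI)
  rd: (w>>22)&0x7=0x4 → %r4
  imm: (w>>0)&0x3fffff=0x37cf66 → 3657574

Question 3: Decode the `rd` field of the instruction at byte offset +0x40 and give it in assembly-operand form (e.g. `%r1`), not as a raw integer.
%r3

@+40  big-endian(de f0 cd 96) = 0xdef0cd96
  op=0xdef0cd96>>25=0x6f ⇒ li (RI)
  [24:22] rd=3 = %r3
  [21:0] imm=3198358 = 3198358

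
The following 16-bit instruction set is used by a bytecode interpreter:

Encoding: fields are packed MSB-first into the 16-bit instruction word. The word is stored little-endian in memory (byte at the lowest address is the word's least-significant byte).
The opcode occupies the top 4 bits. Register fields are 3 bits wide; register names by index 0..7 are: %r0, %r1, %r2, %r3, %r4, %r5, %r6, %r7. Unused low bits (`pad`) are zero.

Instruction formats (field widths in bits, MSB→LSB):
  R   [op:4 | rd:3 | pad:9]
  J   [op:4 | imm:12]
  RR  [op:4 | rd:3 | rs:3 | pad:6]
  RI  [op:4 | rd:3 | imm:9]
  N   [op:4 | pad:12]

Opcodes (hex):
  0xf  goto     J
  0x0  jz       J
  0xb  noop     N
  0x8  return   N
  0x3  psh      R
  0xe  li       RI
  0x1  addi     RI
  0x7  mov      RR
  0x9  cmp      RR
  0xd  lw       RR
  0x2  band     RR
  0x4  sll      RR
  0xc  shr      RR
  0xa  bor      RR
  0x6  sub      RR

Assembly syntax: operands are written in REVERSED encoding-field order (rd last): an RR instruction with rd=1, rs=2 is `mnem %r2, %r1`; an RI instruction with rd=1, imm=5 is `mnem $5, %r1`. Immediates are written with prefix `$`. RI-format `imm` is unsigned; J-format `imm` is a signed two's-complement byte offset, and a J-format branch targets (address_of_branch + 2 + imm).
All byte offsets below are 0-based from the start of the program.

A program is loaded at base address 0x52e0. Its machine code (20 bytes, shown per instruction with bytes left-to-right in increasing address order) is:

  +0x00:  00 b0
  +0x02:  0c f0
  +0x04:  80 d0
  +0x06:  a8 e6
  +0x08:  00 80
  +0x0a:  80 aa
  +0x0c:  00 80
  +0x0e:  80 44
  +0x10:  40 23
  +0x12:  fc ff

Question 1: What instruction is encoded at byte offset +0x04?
lw %r2, %r0

@+04  little-endian(80 d0) = 0xd080
  top 4b → 0xd → lw [RR]
  rd: (w>>9)&0x7=0x0 → %r0
  rs: (w>>6)&0x7=0x2 → %r2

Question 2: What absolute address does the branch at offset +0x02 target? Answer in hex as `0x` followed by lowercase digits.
[02] 0c f0 → 0xf00c
  opcode bits[15:12]=0xf: goto/J
  [11:0] imm=12 = $12
  target = base 0x52e0 + off 0x02 + 2 + imm 12 = 0x52f0

0x52f0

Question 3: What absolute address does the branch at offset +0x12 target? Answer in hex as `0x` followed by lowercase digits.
0x52f0

@+12  little-endian(fc ff) = 0xfffc
  opcode bits[15:12]=0xf: goto/J
  [11:0] imm=4092 (s12→-4) = $-4
  target = base 0x52e0 + off 0x12 + 2 + imm -4 = 0x52f0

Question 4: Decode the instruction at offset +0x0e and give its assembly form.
[0e] 80 44 → 0x4480
  op=0x4480>>12=0x4 ⇒ sll (RR)
  rd: (w>>9)&0x7=0x2 → %r2
  rs: (w>>6)&0x7=0x2 → %r2

sll %r2, %r2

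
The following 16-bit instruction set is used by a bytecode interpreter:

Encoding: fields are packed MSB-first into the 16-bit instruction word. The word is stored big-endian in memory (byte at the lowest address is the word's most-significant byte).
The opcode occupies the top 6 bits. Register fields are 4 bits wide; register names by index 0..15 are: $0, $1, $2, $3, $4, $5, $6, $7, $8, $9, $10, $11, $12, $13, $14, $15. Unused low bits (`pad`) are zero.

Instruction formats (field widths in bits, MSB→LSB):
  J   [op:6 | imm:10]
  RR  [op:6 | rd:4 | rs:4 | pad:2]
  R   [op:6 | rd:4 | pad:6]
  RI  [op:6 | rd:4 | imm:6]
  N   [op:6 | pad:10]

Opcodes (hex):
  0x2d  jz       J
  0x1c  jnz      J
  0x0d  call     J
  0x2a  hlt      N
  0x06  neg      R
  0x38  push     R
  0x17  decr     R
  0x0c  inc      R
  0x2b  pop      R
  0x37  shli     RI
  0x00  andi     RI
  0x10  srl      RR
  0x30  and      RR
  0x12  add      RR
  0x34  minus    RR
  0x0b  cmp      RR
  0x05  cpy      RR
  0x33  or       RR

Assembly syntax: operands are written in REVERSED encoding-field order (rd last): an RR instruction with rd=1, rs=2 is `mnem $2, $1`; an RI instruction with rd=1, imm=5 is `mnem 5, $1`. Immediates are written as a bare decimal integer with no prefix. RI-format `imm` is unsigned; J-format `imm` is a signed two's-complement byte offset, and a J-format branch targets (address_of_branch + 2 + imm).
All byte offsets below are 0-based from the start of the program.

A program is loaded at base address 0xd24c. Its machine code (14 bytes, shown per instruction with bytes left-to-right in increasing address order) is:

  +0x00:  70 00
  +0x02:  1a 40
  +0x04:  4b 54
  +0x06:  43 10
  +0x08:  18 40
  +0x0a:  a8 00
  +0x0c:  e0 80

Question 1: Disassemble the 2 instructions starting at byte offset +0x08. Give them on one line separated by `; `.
off 0x08: read 18 40 as big → 0x1840
  op=0x1840>>10=0x6 ⇒ neg (R)
  rd: (w>>6)&0xf=0x1 → $1
off 0x0a: read a8 00 as big → 0xa800
  op=0xa800>>10=0x2a ⇒ hlt (N)

neg $1; hlt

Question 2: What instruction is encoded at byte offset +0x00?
[00] 70 00 → 0x7000
  top 6b → 0x1c → jnz [J]
  imm@[9:0]=0x0 ⇒ 0

jnz 0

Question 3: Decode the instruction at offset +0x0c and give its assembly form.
@+0c  big-endian(e0 80) = 0xe080
  op=0xe080>>10=0x38 ⇒ push (R)
  [9:6] rd=2 = $2

push $2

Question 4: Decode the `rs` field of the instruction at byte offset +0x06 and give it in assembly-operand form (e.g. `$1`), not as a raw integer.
[06] 43 10 → 0x4310
  top 6b → 0x10 → srl [RR]
  [9:6] rd=12 = $12
  [5:2] rs=4 = $4

$4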